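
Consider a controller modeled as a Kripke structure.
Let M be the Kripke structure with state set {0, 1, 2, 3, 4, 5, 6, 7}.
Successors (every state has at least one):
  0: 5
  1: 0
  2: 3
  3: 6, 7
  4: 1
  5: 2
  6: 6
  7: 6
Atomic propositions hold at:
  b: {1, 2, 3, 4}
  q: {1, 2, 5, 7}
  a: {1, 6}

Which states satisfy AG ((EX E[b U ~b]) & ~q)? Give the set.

Sat(~b) = {0, 5, 6, 7}
E[b U ~b]: least fixpoint, start Z0 = Sat(~b) = {0, 5, 6, 7}, add states in Sat(b) with some successor in Z. Z1 = {0, 1, 3, 5, 6, 7}; Z2 = {0, 1, 2, 3, 4, 5, 6, 7}; fixed.
Sat(E[b U ~b]) = {0, 1, 2, 3, 4, 5, 6, 7}
Sat(EX E[b U ~b]) = {s : some successor in {0, 1, 2, 3, 4, 5, 6, 7}} = {0, 1, 2, 3, 4, 5, 6, 7}
Sat(~q) = {0, 3, 4, 6}
Sat((EX E[b U ~b]) & ~q) = {0, 3, 4, 6}
AG ((EX E[b U ~b]) & ~q): greatest fixpoint, start Z0 = {0, 3, 4, 6}, keep only states in Sat with every successor in Z. Z1 = {6}; fixed.
Sat(AG ((EX E[b U ~b]) & ~q)) = {6}

{6}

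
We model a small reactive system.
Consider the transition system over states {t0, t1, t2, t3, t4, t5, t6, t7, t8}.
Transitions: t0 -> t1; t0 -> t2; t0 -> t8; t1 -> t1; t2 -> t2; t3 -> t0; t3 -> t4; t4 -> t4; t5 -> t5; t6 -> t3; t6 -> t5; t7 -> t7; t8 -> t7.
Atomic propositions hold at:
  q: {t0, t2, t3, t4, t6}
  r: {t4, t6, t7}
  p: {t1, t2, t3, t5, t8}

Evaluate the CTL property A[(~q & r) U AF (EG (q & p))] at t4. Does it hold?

Sat(~q) = {t1, t5, t7, t8}
Sat(~q & r) = {t7}
Sat(q & p) = {t2, t3}
EG (q & p): greatest fixpoint, start Z0 = {t2, t3}, keep only states in Sat with some successor in Z. Z1 = {t2}; fixed.
Sat(EG (q & p)) = {t2}
AF (EG (q & p)): least fixpoint, start Z0 = {t2}, add states with every successor in Z. Already a fixed point.
Sat(AF (EG (q & p))) = {t2}
A[(~q & r) U AF (EG (q & p))]: least fixpoint, start Z0 = Sat(AF (EG (q & p))) = {t2}, add states in Sat(~q & r) with every successor in Z. Already a fixed point.
Sat(A[(~q & r) U AF (EG (q & p))]) = {t2}
t4 ∉ Sat(A[(~q & r) U AF (EG (q & p))]) = {t2}, so the formula does not hold at t4.

No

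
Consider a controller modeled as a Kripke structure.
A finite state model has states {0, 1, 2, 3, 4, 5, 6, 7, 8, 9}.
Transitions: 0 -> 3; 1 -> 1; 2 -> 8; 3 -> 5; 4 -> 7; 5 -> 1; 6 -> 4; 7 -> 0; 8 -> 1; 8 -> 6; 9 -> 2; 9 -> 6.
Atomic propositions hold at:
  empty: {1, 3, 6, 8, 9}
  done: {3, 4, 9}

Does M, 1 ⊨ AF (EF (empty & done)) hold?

Sat(empty & done) = {3, 9}
EF (empty & done): least fixpoint, start Z0 = {3, 9}, add states with some successor in Z. Z1 = {0, 3, 9}; Z2 = {0, 3, 7, 9}; Z3 = {0, 3, 4, 7, 9}; Z4 = {0, 3, 4, 6, 7, 9}; Z5 = {0, 3, 4, 6, 7, 8, 9}; Z6 = {0, 2, 3, 4, 6, 7, 8, 9}; fixed.
Sat(EF (empty & done)) = {0, 2, 3, 4, 6, 7, 8, 9}
AF (EF (empty & done)): least fixpoint, start Z0 = {0, 2, 3, 4, 6, 7, 8, 9}, add states with every successor in Z. Already a fixed point.
Sat(AF (EF (empty & done))) = {0, 2, 3, 4, 6, 7, 8, 9}
1 ∉ Sat(AF (EF (empty & done))) = {0, 2, 3, 4, 6, 7, 8, 9}, so the formula does not hold at 1.

No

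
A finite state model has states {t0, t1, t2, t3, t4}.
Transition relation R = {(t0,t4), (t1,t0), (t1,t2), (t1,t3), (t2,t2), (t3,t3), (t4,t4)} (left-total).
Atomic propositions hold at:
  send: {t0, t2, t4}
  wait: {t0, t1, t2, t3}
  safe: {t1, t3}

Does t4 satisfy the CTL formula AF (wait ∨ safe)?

No

Sat(wait ∨ safe) = {t0, t1, t2, t3}
AF (wait ∨ safe): least fixpoint, start Z0 = {t0, t1, t2, t3}, add states with every successor in Z. Already a fixed point.
Sat(AF (wait ∨ safe)) = {t0, t1, t2, t3}
t4 ∉ Sat(AF (wait ∨ safe)) = {t0, t1, t2, t3}, so the formula does not hold at t4.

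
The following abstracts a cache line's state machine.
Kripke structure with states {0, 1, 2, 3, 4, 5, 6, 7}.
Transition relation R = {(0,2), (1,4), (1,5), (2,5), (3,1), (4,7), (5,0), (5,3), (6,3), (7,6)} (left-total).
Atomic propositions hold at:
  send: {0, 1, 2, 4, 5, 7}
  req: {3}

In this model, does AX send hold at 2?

Sat(AX send) = {s : every successor in {0, 1, 2, 4, 5, 7}} = {0, 1, 2, 3, 4}
2 ∈ Sat(AX send) = {0, 1, 2, 3, 4}, so the formula holds at 2.

Yes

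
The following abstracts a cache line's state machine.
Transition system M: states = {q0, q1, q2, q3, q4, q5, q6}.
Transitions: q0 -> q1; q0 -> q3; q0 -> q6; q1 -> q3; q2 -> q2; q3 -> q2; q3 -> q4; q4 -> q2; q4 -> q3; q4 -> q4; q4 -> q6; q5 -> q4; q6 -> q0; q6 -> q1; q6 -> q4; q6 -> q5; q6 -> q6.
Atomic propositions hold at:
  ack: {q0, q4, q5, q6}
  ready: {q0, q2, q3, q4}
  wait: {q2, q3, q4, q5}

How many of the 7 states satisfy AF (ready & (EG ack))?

3

EG ack: greatest fixpoint, start Z0 = {q0, q4, q5, q6}, keep only states in Sat with some successor in Z. Already a fixed point.
Sat(EG ack) = {q0, q4, q5, q6}
Sat(ready & (EG ack)) = {q0, q4}
AF (ready & (EG ack)): least fixpoint, start Z0 = {q0, q4}, add states with every successor in Z. Z1 = {q0, q4, q5}; fixed.
Sat(AF (ready & (EG ack))) = {q0, q4, q5}
|Sat(AF (ready & (EG ack)))| = |{q0, q4, q5}| = 3.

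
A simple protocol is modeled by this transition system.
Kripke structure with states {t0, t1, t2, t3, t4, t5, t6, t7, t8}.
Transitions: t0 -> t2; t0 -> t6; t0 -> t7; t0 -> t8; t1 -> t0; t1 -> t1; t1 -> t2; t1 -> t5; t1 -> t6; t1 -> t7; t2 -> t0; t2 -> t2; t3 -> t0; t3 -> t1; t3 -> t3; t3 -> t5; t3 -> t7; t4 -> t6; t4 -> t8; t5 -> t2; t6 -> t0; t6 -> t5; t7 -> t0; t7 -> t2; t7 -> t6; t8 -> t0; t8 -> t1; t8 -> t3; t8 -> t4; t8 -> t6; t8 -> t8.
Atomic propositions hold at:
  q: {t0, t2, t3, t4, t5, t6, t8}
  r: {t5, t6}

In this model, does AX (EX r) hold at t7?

Sat(EX r) = {s : some successor in {t5, t6}} = {t0, t1, t3, t4, t6, t7, t8}
Sat(AX (EX r)) = {s : every successor in {t0, t1, t3, t4, t6, t7, t8}} = {t4, t8}
t7 ∉ Sat(AX (EX r)) = {t4, t8}, so the formula does not hold at t7.

No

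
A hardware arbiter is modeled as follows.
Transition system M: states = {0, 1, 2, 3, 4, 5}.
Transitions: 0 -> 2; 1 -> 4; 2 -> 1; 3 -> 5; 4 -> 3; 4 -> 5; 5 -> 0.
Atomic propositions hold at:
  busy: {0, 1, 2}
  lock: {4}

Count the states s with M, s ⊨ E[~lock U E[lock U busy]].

5

Sat(~lock) = {0, 1, 2, 3, 5}
E[lock U busy]: least fixpoint, start Z0 = Sat(busy) = {0, 1, 2}, add states in Sat(lock) with some successor in Z. Already a fixed point.
Sat(E[lock U busy]) = {0, 1, 2}
E[~lock U E[lock U busy]]: least fixpoint, start Z0 = Sat(E[lock U busy]) = {0, 1, 2}, add states in Sat(~lock) with some successor in Z. Z1 = {0, 1, 2, 5}; Z2 = {0, 1, 2, 3, 5}; fixed.
Sat(E[~lock U E[lock U busy]]) = {0, 1, 2, 3, 5}
|Sat(E[~lock U E[lock U busy]])| = |{0, 1, 2, 3, 5}| = 5.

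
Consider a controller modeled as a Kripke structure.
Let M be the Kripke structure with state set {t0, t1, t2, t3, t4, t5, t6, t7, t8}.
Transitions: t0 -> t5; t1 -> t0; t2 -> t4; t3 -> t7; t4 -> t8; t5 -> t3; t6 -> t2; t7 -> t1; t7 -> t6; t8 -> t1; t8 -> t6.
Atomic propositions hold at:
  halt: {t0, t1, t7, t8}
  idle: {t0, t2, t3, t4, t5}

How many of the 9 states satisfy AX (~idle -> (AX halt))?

5

Sat(~idle) = {t1, t6, t7, t8}
Sat(AX halt) = {s : every successor in {t0, t1, t7, t8}} = {t1, t3, t4}
Sat(~idle -> (AX halt)) = {t0, t1, t2, t3, t4, t5}
Sat(AX (~idle -> (AX halt))) = {s : every successor in {t0, t1, t2, t3, t4, t5}} = {t0, t1, t2, t5, t6}
|Sat(AX (~idle -> (AX halt)))| = |{t0, t1, t2, t5, t6}| = 5.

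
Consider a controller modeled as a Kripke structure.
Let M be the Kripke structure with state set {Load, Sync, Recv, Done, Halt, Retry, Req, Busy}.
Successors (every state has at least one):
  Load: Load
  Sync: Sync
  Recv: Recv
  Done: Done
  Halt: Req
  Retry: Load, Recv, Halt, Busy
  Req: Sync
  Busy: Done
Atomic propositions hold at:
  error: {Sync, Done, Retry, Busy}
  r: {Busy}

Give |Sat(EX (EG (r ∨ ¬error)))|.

Sat(¬error) = {Load, Recv, Halt, Req}
Sat(r ∨ ¬error) = {Load, Recv, Halt, Req, Busy}
EG (r ∨ ¬error): greatest fixpoint, start Z0 = {Load, Recv, Halt, Req, Busy}, keep only states in Sat with some successor in Z. Z1 = {Load, Recv, Halt}; Z2 = {Load, Recv}; fixed.
Sat(EG (r ∨ ¬error)) = {Load, Recv}
Sat(EX (EG (r ∨ ¬error))) = {s : some successor in {Load, Recv}} = {Load, Recv, Retry}
|Sat(EX (EG (r ∨ ¬error)))| = |{Load, Recv, Retry}| = 3.

3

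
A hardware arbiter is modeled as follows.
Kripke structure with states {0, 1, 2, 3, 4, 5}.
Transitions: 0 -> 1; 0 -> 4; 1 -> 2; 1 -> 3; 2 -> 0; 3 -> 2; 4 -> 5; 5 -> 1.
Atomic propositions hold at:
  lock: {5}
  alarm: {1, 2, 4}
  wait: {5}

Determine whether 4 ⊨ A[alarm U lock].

Yes

A[alarm U lock]: least fixpoint, start Z0 = Sat(lock) = {5}, add states in Sat(alarm) with every successor in Z. Z1 = {4, 5}; fixed.
Sat(A[alarm U lock]) = {4, 5}
4 ∈ Sat(A[alarm U lock]) = {4, 5}, so the formula holds at 4.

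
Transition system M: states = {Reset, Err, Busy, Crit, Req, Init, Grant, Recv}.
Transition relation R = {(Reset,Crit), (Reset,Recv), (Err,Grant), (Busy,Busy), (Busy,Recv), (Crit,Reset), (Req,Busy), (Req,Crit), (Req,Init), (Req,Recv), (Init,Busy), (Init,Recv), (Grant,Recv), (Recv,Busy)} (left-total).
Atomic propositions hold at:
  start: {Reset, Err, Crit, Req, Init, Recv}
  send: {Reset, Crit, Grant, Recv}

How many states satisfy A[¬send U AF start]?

7

Sat(¬send) = {Err, Busy, Req, Init}
AF start: least fixpoint, start Z0 = {Reset, Err, Crit, Req, Init, Recv}, add states with every successor in Z. Z1 = {Reset, Err, Crit, Req, Init, Grant, Recv}; fixed.
Sat(AF start) = {Reset, Err, Crit, Req, Init, Grant, Recv}
A[¬send U AF start]: least fixpoint, start Z0 = Sat(AF start) = {Reset, Err, Crit, Req, Init, Grant, Recv}, add states in Sat(¬send) with every successor in Z. Already a fixed point.
Sat(A[¬send U AF start]) = {Reset, Err, Crit, Req, Init, Grant, Recv}
|Sat(A[¬send U AF start])| = |{Reset, Err, Crit, Req, Init, Grant, Recv}| = 7.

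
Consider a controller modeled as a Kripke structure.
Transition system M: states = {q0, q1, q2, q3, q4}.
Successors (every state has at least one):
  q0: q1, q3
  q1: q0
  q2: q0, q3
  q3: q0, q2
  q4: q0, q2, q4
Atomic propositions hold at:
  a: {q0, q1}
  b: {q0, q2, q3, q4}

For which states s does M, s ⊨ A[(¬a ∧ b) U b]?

{q0, q2, q3, q4}

Sat(¬a) = {q2, q3, q4}
Sat(¬a ∧ b) = {q2, q3, q4}
A[(¬a ∧ b) U b]: least fixpoint, start Z0 = Sat(b) = {q0, q2, q3, q4}, add states in Sat(¬a ∧ b) with every successor in Z. Already a fixed point.
Sat(A[(¬a ∧ b) U b]) = {q0, q2, q3, q4}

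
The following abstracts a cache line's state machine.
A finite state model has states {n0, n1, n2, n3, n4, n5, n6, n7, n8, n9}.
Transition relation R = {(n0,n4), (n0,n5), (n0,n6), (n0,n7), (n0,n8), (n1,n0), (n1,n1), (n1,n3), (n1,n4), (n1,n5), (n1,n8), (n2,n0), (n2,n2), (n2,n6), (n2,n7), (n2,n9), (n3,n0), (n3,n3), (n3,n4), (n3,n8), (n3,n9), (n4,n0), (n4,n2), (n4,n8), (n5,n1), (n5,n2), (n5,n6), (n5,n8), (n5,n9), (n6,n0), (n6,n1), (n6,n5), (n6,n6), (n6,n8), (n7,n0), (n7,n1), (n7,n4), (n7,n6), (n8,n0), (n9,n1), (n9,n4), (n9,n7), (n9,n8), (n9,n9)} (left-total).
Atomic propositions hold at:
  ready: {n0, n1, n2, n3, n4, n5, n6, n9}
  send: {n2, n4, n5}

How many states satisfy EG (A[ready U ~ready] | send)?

4

Sat(~ready) = {n7, n8}
A[ready U ~ready]: least fixpoint, start Z0 = Sat(~ready) = {n7, n8}, add states in Sat(ready) with every successor in Z. Already a fixed point.
Sat(A[ready U ~ready]) = {n7, n8}
Sat(A[ready U ~ready] | send) = {n2, n4, n5, n7, n8}
EG (A[ready U ~ready] | send): greatest fixpoint, start Z0 = {n2, n4, n5, n7, n8}, keep only states in Sat with some successor in Z. Z1 = {n2, n4, n5, n7}; fixed.
Sat(EG (A[ready U ~ready] | send)) = {n2, n4, n5, n7}
|Sat(EG (A[ready U ~ready] | send))| = |{n2, n4, n5, n7}| = 4.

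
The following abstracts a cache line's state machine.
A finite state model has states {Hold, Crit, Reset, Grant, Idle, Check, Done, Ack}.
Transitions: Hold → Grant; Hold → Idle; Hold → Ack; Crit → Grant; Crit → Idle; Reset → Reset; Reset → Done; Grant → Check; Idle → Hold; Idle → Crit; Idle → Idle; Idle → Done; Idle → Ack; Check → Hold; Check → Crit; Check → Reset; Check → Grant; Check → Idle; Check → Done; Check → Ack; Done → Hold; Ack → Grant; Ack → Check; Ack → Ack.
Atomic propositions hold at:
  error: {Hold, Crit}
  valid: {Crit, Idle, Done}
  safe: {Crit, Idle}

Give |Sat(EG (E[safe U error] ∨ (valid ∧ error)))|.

E[safe U error]: least fixpoint, start Z0 = Sat(error) = {Hold, Crit}, add states in Sat(safe) with some successor in Z. Z1 = {Hold, Crit, Idle}; fixed.
Sat(E[safe U error]) = {Hold, Crit, Idle}
Sat(valid ∧ error) = {Crit}
Sat(E[safe U error] ∨ (valid ∧ error)) = {Hold, Crit, Idle}
EG (E[safe U error] ∨ (valid ∧ error)): greatest fixpoint, start Z0 = {Hold, Crit, Idle}, keep only states in Sat with some successor in Z. Already a fixed point.
Sat(EG (E[safe U error] ∨ (valid ∧ error))) = {Hold, Crit, Idle}
|Sat(EG (E[safe U error] ∨ (valid ∧ error)))| = |{Hold, Crit, Idle}| = 3.

3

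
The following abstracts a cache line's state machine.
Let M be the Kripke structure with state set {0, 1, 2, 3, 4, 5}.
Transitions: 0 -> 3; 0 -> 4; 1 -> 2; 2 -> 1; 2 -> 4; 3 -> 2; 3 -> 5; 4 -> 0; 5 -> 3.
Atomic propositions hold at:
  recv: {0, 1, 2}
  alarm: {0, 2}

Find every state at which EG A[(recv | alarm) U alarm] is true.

Sat(recv | alarm) = {0, 1, 2}
A[(recv | alarm) U alarm]: least fixpoint, start Z0 = Sat(alarm) = {0, 2}, add states in Sat(recv | alarm) with every successor in Z. Z1 = {0, 1, 2}; fixed.
Sat(A[(recv | alarm) U alarm]) = {0, 1, 2}
EG A[(recv | alarm) U alarm]: greatest fixpoint, start Z0 = {0, 1, 2}, keep only states in Sat with some successor in Z. Z1 = {1, 2}; fixed.
Sat(EG A[(recv | alarm) U alarm]) = {1, 2}

{1, 2}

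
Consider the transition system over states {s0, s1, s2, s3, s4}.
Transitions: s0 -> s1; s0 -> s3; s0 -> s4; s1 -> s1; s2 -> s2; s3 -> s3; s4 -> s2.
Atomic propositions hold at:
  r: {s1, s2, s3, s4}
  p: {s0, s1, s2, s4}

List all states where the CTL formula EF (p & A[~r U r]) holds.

Sat(~r) = {s0}
A[~r U r]: least fixpoint, start Z0 = Sat(r) = {s1, s2, s3, s4}, add states in Sat(~r) with every successor in Z. Z1 = {s0, s1, s2, s3, s4}; fixed.
Sat(A[~r U r]) = {s0, s1, s2, s3, s4}
Sat(p & A[~r U r]) = {s0, s1, s2, s4}
EF (p & A[~r U r]): least fixpoint, start Z0 = {s0, s1, s2, s4}, add states with some successor in Z. Already a fixed point.
Sat(EF (p & A[~r U r])) = {s0, s1, s2, s4}

{s0, s1, s2, s4}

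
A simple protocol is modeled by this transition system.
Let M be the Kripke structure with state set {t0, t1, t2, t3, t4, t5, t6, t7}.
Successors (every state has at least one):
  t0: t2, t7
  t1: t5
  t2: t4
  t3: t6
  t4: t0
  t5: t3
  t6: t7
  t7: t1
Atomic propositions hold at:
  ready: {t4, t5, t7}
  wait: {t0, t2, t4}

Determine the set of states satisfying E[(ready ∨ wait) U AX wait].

{t0, t2, t4}

Sat(ready ∨ wait) = {t0, t2, t4, t5, t7}
Sat(AX wait) = {s : every successor in {t0, t2, t4}} = {t2, t4}
E[(ready ∨ wait) U AX wait]: least fixpoint, start Z0 = Sat(AX wait) = {t2, t4}, add states in Sat(ready ∨ wait) with some successor in Z. Z1 = {t0, t2, t4}; fixed.
Sat(E[(ready ∨ wait) U AX wait]) = {t0, t2, t4}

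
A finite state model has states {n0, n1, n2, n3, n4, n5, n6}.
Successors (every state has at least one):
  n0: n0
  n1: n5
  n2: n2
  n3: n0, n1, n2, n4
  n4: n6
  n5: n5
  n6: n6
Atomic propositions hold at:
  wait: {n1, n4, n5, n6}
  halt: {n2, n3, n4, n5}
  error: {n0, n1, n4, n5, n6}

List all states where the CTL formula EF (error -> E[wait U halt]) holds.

E[wait U halt]: least fixpoint, start Z0 = Sat(halt) = {n2, n3, n4, n5}, add states in Sat(wait) with some successor in Z. Z1 = {n1, n2, n3, n4, n5}; fixed.
Sat(E[wait U halt]) = {n1, n2, n3, n4, n5}
Sat(error -> E[wait U halt]) = {n1, n2, n3, n4, n5}
EF (error -> E[wait U halt]): least fixpoint, start Z0 = {n1, n2, n3, n4, n5}, add states with some successor in Z. Already a fixed point.
Sat(EF (error -> E[wait U halt])) = {n1, n2, n3, n4, n5}

{n1, n2, n3, n4, n5}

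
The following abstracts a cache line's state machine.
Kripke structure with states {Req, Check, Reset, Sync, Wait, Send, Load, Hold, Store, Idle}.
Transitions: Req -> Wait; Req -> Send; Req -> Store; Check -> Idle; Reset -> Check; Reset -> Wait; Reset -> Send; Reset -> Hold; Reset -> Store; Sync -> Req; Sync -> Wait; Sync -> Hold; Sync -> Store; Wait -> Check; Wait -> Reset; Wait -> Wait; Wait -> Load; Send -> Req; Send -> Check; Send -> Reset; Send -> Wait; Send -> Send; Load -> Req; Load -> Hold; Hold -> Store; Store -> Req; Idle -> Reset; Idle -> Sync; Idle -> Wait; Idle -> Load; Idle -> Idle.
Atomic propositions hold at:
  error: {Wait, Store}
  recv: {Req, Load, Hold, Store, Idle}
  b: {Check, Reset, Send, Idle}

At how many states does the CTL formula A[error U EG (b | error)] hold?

5

Sat(b | error) = {Check, Reset, Wait, Send, Store, Idle}
EG (b | error): greatest fixpoint, start Z0 = {Check, Reset, Wait, Send, Store, Idle}, keep only states in Sat with some successor in Z. Z1 = {Check, Reset, Wait, Send, Idle}; fixed.
Sat(EG (b | error)) = {Check, Reset, Wait, Send, Idle}
A[error U EG (b | error)]: least fixpoint, start Z0 = Sat(EG (b | error)) = {Check, Reset, Wait, Send, Idle}, add states in Sat(error) with every successor in Z. Already a fixed point.
Sat(A[error U EG (b | error)]) = {Check, Reset, Wait, Send, Idle}
|Sat(A[error U EG (b | error)])| = |{Check, Reset, Wait, Send, Idle}| = 5.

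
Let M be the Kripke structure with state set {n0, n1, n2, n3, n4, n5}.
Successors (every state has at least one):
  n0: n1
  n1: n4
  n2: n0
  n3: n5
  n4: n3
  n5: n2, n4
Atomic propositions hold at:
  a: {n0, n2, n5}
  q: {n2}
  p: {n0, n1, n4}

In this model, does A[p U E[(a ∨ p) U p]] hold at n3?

No

Sat(a ∨ p) = {n0, n1, n2, n4, n5}
E[(a ∨ p) U p]: least fixpoint, start Z0 = Sat(p) = {n0, n1, n4}, add states in Sat(a ∨ p) with some successor in Z. Z1 = {n0, n1, n2, n4, n5}; fixed.
Sat(E[(a ∨ p) U p]) = {n0, n1, n2, n4, n5}
A[p U E[(a ∨ p) U p]]: least fixpoint, start Z0 = Sat(E[(a ∨ p) U p]) = {n0, n1, n2, n4, n5}, add states in Sat(p) with every successor in Z. Already a fixed point.
Sat(A[p U E[(a ∨ p) U p]]) = {n0, n1, n2, n4, n5}
n3 ∉ Sat(A[p U E[(a ∨ p) U p]]) = {n0, n1, n2, n4, n5}, so the formula does not hold at n3.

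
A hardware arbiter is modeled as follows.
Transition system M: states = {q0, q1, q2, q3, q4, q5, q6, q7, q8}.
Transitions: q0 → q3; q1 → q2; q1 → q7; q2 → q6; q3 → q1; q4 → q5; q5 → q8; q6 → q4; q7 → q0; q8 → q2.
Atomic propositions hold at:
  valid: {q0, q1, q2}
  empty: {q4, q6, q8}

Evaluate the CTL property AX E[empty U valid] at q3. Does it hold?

E[empty U valid]: least fixpoint, start Z0 = Sat(valid) = {q0, q1, q2}, add states in Sat(empty) with some successor in Z. Z1 = {q0, q1, q2, q8}; fixed.
Sat(E[empty U valid]) = {q0, q1, q2, q8}
Sat(AX E[empty U valid]) = {s : every successor in {q0, q1, q2, q8}} = {q3, q5, q7, q8}
q3 ∈ Sat(AX E[empty U valid]) = {q3, q5, q7, q8}, so the formula holds at q3.

Yes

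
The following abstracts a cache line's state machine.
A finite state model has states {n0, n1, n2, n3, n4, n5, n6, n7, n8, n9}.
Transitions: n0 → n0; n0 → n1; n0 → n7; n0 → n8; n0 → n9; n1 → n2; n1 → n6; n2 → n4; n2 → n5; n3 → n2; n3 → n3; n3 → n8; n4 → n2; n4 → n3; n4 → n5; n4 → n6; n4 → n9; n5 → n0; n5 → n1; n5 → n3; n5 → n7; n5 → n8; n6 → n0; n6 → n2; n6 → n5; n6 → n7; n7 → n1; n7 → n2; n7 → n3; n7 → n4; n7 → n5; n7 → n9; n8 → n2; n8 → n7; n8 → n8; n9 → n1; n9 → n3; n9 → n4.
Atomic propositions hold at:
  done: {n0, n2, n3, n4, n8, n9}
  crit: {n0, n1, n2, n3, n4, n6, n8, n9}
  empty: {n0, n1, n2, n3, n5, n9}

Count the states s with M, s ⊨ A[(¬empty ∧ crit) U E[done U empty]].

Sat(¬empty) = {n4, n6, n7, n8}
Sat(¬empty ∧ crit) = {n4, n6, n8}
E[done U empty]: least fixpoint, start Z0 = Sat(empty) = {n0, n1, n2, n3, n5, n9}, add states in Sat(done) with some successor in Z. Z1 = {n0, n1, n2, n3, n4, n5, n8, n9}; fixed.
Sat(E[done U empty]) = {n0, n1, n2, n3, n4, n5, n8, n9}
A[(¬empty ∧ crit) U E[done U empty]]: least fixpoint, start Z0 = Sat(E[done U empty]) = {n0, n1, n2, n3, n4, n5, n8, n9}, add states in Sat(¬empty ∧ crit) with every successor in Z. Already a fixed point.
Sat(A[(¬empty ∧ crit) U E[done U empty]]) = {n0, n1, n2, n3, n4, n5, n8, n9}
|Sat(A[(¬empty ∧ crit) U E[done U empty]])| = |{n0, n1, n2, n3, n4, n5, n8, n9}| = 8.

8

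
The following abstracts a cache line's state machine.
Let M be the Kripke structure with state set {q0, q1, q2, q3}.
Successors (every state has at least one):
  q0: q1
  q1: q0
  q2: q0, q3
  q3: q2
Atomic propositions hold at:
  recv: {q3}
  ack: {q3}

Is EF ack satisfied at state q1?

No

EF ack: least fixpoint, start Z0 = {q3}, add states with some successor in Z. Z1 = {q2, q3}; fixed.
Sat(EF ack) = {q2, q3}
q1 ∉ Sat(EF ack) = {q2, q3}, so the formula does not hold at q1.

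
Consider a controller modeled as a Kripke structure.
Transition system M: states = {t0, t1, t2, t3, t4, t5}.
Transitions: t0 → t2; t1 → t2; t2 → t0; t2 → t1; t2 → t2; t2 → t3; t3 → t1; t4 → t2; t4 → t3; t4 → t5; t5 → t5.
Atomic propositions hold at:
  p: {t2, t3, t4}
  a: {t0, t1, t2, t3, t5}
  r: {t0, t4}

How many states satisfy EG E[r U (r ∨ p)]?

3

Sat(r ∨ p) = {t0, t2, t3, t4}
E[r U (r ∨ p)]: least fixpoint, start Z0 = Sat((r ∨ p)) = {t0, t2, t3, t4}, add states in Sat(r) with some successor in Z. Already a fixed point.
Sat(E[r U (r ∨ p)]) = {t0, t2, t3, t4}
EG E[r U (r ∨ p)]: greatest fixpoint, start Z0 = {t0, t2, t3, t4}, keep only states in Sat with some successor in Z. Z1 = {t0, t2, t4}; fixed.
Sat(EG E[r U (r ∨ p)]) = {t0, t2, t4}
|Sat(EG E[r U (r ∨ p)])| = |{t0, t2, t4}| = 3.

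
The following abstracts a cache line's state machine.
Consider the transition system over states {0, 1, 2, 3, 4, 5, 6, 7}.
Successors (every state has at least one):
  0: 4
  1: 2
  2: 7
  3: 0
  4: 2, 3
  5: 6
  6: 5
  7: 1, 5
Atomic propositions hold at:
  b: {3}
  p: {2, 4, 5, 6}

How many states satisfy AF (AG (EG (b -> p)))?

Sat(b -> p) = {0, 1, 2, 4, 5, 6, 7}
EG (b -> p): greatest fixpoint, start Z0 = {0, 1, 2, 4, 5, 6, 7}, keep only states in Sat with some successor in Z. Already a fixed point.
Sat(EG (b -> p)) = {0, 1, 2, 4, 5, 6, 7}
AG (EG (b -> p)): greatest fixpoint, start Z0 = {0, 1, 2, 4, 5, 6, 7}, keep only states in Sat with every successor in Z. Z1 = {0, 1, 2, 5, 6, 7}; Z2 = {1, 2, 5, 6, 7}; fixed.
Sat(AG (EG (b -> p))) = {1, 2, 5, 6, 7}
AF (AG (EG (b -> p))): least fixpoint, start Z0 = {1, 2, 5, 6, 7}, add states with every successor in Z. Already a fixed point.
Sat(AF (AG (EG (b -> p)))) = {1, 2, 5, 6, 7}
|Sat(AF (AG (EG (b -> p))))| = |{1, 2, 5, 6, 7}| = 5.

5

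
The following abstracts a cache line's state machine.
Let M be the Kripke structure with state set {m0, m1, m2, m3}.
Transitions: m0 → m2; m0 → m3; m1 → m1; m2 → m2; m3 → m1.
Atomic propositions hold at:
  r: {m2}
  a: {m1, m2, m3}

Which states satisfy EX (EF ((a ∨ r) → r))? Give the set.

Sat(a ∨ r) = {m1, m2, m3}
Sat((a ∨ r) → r) = {m0, m2}
EF ((a ∨ r) → r): least fixpoint, start Z0 = {m0, m2}, add states with some successor in Z. Already a fixed point.
Sat(EF ((a ∨ r) → r)) = {m0, m2}
Sat(EX (EF ((a ∨ r) → r))) = {s : some successor in {m0, m2}} = {m0, m2}

{m0, m2}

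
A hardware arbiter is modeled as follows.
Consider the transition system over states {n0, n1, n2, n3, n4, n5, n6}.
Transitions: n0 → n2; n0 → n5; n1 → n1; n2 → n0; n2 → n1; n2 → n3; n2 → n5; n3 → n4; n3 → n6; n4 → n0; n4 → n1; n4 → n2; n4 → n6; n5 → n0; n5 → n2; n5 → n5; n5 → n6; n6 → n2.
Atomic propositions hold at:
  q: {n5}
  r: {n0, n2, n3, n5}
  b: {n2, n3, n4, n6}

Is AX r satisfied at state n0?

Yes

Sat(AX r) = {s : every successor in {n0, n2, n3, n5}} = {n0, n6}
n0 ∈ Sat(AX r) = {n0, n6}, so the formula holds at n0.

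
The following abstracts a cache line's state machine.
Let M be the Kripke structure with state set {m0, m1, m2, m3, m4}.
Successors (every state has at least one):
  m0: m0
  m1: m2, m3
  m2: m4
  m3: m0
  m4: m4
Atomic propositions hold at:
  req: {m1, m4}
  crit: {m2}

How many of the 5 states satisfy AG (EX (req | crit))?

2

Sat(req | crit) = {m1, m2, m4}
Sat(EX (req | crit)) = {s : some successor in {m1, m2, m4}} = {m1, m2, m4}
AG (EX (req | crit)): greatest fixpoint, start Z0 = {m1, m2, m4}, keep only states in Sat with every successor in Z. Z1 = {m2, m4}; fixed.
Sat(AG (EX (req | crit))) = {m2, m4}
|Sat(AG (EX (req | crit)))| = |{m2, m4}| = 2.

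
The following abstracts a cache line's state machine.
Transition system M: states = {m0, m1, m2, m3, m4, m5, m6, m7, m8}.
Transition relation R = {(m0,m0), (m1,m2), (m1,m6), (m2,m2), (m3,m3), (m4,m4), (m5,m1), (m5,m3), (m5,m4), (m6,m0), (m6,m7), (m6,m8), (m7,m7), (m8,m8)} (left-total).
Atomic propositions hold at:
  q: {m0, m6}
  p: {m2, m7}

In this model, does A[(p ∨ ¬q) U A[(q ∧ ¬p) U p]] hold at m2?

Sat(¬q) = {m1, m2, m3, m4, m5, m7, m8}
Sat(p ∨ ¬q) = {m1, m2, m3, m4, m5, m7, m8}
Sat(¬p) = {m0, m1, m3, m4, m5, m6, m8}
Sat(q ∧ ¬p) = {m0, m6}
A[(q ∧ ¬p) U p]: least fixpoint, start Z0 = Sat(p) = {m2, m7}, add states in Sat(q ∧ ¬p) with every successor in Z. Already a fixed point.
Sat(A[(q ∧ ¬p) U p]) = {m2, m7}
A[(p ∨ ¬q) U A[(q ∧ ¬p) U p]]: least fixpoint, start Z0 = Sat(A[(q ∧ ¬p) U p]) = {m2, m7}, add states in Sat(p ∨ ¬q) with every successor in Z. Already a fixed point.
Sat(A[(p ∨ ¬q) U A[(q ∧ ¬p) U p]]) = {m2, m7}
m2 ∈ Sat(A[(p ∨ ¬q) U A[(q ∧ ¬p) U p]]) = {m2, m7}, so the formula holds at m2.

Yes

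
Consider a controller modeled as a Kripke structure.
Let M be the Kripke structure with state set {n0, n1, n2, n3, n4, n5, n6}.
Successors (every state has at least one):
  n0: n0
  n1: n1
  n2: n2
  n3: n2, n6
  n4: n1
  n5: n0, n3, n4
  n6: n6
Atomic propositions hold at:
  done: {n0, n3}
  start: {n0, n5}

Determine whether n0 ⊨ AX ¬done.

No

Sat(¬done) = {n1, n2, n4, n5, n6}
Sat(AX ¬done) = {s : every successor in {n1, n2, n4, n5, n6}} = {n1, n2, n3, n4, n6}
n0 ∉ Sat(AX ¬done) = {n1, n2, n3, n4, n6}, so the formula does not hold at n0.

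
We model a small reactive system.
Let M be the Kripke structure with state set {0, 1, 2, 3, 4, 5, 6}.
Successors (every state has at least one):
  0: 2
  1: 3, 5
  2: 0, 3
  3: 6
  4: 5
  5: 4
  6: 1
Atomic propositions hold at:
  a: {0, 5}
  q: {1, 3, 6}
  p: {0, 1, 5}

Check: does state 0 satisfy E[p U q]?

No

E[p U q]: least fixpoint, start Z0 = Sat(q) = {1, 3, 6}, add states in Sat(p) with some successor in Z. Already a fixed point.
Sat(E[p U q]) = {1, 3, 6}
0 ∉ Sat(E[p U q]) = {1, 3, 6}, so the formula does not hold at 0.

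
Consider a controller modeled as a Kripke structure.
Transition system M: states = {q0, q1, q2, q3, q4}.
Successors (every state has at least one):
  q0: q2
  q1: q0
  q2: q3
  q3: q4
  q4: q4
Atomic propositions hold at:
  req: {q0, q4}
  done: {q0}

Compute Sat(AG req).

AG req: greatest fixpoint, start Z0 = {q0, q4}, keep only states in Sat with every successor in Z. Z1 = {q4}; fixed.
Sat(AG req) = {q4}

{q4}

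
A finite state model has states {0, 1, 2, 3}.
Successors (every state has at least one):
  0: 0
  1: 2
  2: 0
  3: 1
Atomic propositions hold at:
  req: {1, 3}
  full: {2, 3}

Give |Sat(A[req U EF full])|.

EF full: least fixpoint, start Z0 = {2, 3}, add states with some successor in Z. Z1 = {1, 2, 3}; fixed.
Sat(EF full) = {1, 2, 3}
A[req U EF full]: least fixpoint, start Z0 = Sat(EF full) = {1, 2, 3}, add states in Sat(req) with every successor in Z. Already a fixed point.
Sat(A[req U EF full]) = {1, 2, 3}
|Sat(A[req U EF full])| = |{1, 2, 3}| = 3.

3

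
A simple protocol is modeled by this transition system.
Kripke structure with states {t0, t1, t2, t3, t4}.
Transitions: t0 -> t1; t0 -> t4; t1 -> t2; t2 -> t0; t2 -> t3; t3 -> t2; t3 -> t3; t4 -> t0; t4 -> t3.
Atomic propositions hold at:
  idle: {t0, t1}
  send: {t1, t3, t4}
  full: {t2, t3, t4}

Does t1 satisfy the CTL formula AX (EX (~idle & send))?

Yes

Sat(~idle) = {t2, t3, t4}
Sat(~idle & send) = {t3, t4}
Sat(EX (~idle & send)) = {s : some successor in {t3, t4}} = {t0, t2, t3, t4}
Sat(AX (EX (~idle & send))) = {s : every successor in {t0, t2, t3, t4}} = {t1, t2, t3, t4}
t1 ∈ Sat(AX (EX (~idle & send))) = {t1, t2, t3, t4}, so the formula holds at t1.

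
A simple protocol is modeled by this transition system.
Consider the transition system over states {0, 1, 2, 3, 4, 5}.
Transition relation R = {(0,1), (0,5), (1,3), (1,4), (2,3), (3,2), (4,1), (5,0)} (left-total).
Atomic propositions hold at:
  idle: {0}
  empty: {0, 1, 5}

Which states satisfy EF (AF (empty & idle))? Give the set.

{0, 5}

Sat(empty & idle) = {0}
AF (empty & idle): least fixpoint, start Z0 = {0}, add states with every successor in Z. Z1 = {0, 5}; fixed.
Sat(AF (empty & idle)) = {0, 5}
EF (AF (empty & idle)): least fixpoint, start Z0 = {0, 5}, add states with some successor in Z. Already a fixed point.
Sat(EF (AF (empty & idle))) = {0, 5}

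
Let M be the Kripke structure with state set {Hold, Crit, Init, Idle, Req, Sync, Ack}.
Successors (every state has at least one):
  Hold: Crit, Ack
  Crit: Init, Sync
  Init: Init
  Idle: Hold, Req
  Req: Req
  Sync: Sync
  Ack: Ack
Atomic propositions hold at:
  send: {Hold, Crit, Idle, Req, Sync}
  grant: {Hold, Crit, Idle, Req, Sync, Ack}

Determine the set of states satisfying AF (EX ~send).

Sat(~send) = {Init, Ack}
Sat(EX ~send) = {s : some successor in {Init, Ack}} = {Hold, Crit, Init, Ack}
AF (EX ~send): least fixpoint, start Z0 = {Hold, Crit, Init, Ack}, add states with every successor in Z. Already a fixed point.
Sat(AF (EX ~send)) = {Hold, Crit, Init, Ack}

{Hold, Crit, Init, Ack}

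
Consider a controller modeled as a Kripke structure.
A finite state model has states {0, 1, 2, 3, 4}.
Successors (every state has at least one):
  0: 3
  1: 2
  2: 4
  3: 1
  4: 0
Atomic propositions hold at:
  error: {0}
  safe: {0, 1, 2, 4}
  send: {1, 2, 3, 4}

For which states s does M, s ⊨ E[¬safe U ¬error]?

Sat(¬safe) = {3}
Sat(¬error) = {1, 2, 3, 4}
E[¬safe U ¬error]: least fixpoint, start Z0 = Sat(¬error) = {1, 2, 3, 4}, add states in Sat(¬safe) with some successor in Z. Already a fixed point.
Sat(E[¬safe U ¬error]) = {1, 2, 3, 4}

{1, 2, 3, 4}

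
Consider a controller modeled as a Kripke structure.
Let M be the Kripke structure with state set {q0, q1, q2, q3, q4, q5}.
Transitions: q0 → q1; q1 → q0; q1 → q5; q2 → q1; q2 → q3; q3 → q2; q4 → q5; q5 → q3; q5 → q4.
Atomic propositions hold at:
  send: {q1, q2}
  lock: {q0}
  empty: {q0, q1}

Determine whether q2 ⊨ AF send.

AF send: least fixpoint, start Z0 = {q1, q2}, add states with every successor in Z. Z1 = {q0, q1, q2, q3}; fixed.
Sat(AF send) = {q0, q1, q2, q3}
q2 ∈ Sat(AF send) = {q0, q1, q2, q3}, so the formula holds at q2.

Yes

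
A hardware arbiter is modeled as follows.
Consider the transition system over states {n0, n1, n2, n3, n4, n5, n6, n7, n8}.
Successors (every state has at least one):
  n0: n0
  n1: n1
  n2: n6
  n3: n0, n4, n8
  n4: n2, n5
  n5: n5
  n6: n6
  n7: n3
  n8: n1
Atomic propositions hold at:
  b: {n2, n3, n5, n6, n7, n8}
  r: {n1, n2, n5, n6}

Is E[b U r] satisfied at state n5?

E[b U r]: least fixpoint, start Z0 = Sat(r) = {n1, n2, n5, n6}, add states in Sat(b) with some successor in Z. Z1 = {n1, n2, n5, n6, n8}; Z2 = {n1, n2, n3, n5, n6, n8}; Z3 = {n1, n2, n3, n5, n6, n7, n8}; fixed.
Sat(E[b U r]) = {n1, n2, n3, n5, n6, n7, n8}
n5 ∈ Sat(E[b U r]) = {n1, n2, n3, n5, n6, n7, n8}, so the formula holds at n5.

Yes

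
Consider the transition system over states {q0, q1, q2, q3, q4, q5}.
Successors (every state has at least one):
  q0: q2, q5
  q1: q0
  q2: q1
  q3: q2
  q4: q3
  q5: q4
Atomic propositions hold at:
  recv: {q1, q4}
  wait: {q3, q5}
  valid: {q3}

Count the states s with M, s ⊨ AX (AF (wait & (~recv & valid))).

Sat(~recv) = {q0, q2, q3, q5}
Sat(~recv & valid) = {q3}
Sat(wait & (~recv & valid)) = {q3}
AF (wait & (~recv & valid)): least fixpoint, start Z0 = {q3}, add states with every successor in Z. Z1 = {q3, q4}; Z2 = {q3, q4, q5}; fixed.
Sat(AF (wait & (~recv & valid))) = {q3, q4, q5}
Sat(AX (AF (wait & (~recv & valid)))) = {s : every successor in {q3, q4, q5}} = {q4, q5}
|Sat(AX (AF (wait & (~recv & valid))))| = |{q4, q5}| = 2.

2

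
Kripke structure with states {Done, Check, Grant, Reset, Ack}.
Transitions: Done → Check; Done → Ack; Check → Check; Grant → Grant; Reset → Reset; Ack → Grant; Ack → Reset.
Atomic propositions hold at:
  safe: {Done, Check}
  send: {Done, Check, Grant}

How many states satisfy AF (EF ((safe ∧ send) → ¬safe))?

4

Sat(safe ∧ send) = {Done, Check}
Sat(¬safe) = {Grant, Reset, Ack}
Sat((safe ∧ send) → ¬safe) = {Grant, Reset, Ack}
EF ((safe ∧ send) → ¬safe): least fixpoint, start Z0 = {Grant, Reset, Ack}, add states with some successor in Z. Z1 = {Done, Grant, Reset, Ack}; fixed.
Sat(EF ((safe ∧ send) → ¬safe)) = {Done, Grant, Reset, Ack}
AF (EF ((safe ∧ send) → ¬safe)): least fixpoint, start Z0 = {Done, Grant, Reset, Ack}, add states with every successor in Z. Already a fixed point.
Sat(AF (EF ((safe ∧ send) → ¬safe))) = {Done, Grant, Reset, Ack}
|Sat(AF (EF ((safe ∧ send) → ¬safe)))| = |{Done, Grant, Reset, Ack}| = 4.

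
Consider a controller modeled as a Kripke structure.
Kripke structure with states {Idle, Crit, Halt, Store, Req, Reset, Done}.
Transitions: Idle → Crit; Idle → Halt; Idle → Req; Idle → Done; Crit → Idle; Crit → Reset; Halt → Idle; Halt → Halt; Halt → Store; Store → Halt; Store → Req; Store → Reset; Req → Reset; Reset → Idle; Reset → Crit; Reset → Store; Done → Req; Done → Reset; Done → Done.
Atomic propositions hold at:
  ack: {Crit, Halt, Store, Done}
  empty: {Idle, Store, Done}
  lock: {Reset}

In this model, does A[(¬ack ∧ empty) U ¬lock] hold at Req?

Yes

Sat(¬ack) = {Idle, Req, Reset}
Sat(¬ack ∧ empty) = {Idle}
Sat(¬lock) = {Idle, Crit, Halt, Store, Req, Done}
A[(¬ack ∧ empty) U ¬lock]: least fixpoint, start Z0 = Sat(¬lock) = {Idle, Crit, Halt, Store, Req, Done}, add states in Sat(¬ack ∧ empty) with every successor in Z. Already a fixed point.
Sat(A[(¬ack ∧ empty) U ¬lock]) = {Idle, Crit, Halt, Store, Req, Done}
Req ∈ Sat(A[(¬ack ∧ empty) U ¬lock]) = {Idle, Crit, Halt, Store, Req, Done}, so the formula holds at Req.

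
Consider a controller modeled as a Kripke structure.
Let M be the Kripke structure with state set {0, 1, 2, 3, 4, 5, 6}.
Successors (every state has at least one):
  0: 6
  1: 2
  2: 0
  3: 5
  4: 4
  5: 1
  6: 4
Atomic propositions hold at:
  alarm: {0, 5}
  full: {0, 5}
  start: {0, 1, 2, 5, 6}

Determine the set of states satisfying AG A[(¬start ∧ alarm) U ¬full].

Sat(¬start) = {3, 4}
Sat(¬start ∧ alarm) = ∅
Sat(¬full) = {1, 2, 3, 4, 6}
A[(¬start ∧ alarm) U ¬full]: least fixpoint, start Z0 = Sat(¬full) = {1, 2, 3, 4, 6}, add states in Sat(¬start ∧ alarm) with every successor in Z. Already a fixed point.
Sat(A[(¬start ∧ alarm) U ¬full]) = {1, 2, 3, 4, 6}
AG A[(¬start ∧ alarm) U ¬full]: greatest fixpoint, start Z0 = {1, 2, 3, 4, 6}, keep only states in Sat with every successor in Z. Z1 = {1, 4, 6}; Z2 = {4, 6}; fixed.
Sat(AG A[(¬start ∧ alarm) U ¬full]) = {4, 6}

{4, 6}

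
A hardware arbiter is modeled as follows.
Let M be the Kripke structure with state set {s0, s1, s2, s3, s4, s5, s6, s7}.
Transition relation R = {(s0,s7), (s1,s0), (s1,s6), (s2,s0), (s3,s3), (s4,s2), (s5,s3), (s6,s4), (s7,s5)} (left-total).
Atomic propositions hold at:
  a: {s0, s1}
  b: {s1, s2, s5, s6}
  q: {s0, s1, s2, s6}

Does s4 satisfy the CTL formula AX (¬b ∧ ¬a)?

Sat(¬b) = {s0, s3, s4, s7}
Sat(¬a) = {s2, s3, s4, s5, s6, s7}
Sat(¬b ∧ ¬a) = {s3, s4, s7}
Sat(AX (¬b ∧ ¬a)) = {s : every successor in {s3, s4, s7}} = {s0, s3, s5, s6}
s4 ∉ Sat(AX (¬b ∧ ¬a)) = {s0, s3, s5, s6}, so the formula does not hold at s4.

No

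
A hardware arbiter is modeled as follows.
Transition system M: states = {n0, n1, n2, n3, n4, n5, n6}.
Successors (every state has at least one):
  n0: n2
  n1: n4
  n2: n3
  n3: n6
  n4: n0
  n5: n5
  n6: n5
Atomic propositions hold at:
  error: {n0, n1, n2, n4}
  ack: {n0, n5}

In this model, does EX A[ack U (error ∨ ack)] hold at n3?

No

Sat(error ∨ ack) = {n0, n1, n2, n4, n5}
A[ack U (error ∨ ack)]: least fixpoint, start Z0 = Sat((error ∨ ack)) = {n0, n1, n2, n4, n5}, add states in Sat(ack) with every successor in Z. Already a fixed point.
Sat(A[ack U (error ∨ ack)]) = {n0, n1, n2, n4, n5}
Sat(EX A[ack U (error ∨ ack)]) = {s : some successor in {n0, n1, n2, n4, n5}} = {n0, n1, n4, n5, n6}
n3 ∉ Sat(EX A[ack U (error ∨ ack)]) = {n0, n1, n4, n5, n6}, so the formula does not hold at n3.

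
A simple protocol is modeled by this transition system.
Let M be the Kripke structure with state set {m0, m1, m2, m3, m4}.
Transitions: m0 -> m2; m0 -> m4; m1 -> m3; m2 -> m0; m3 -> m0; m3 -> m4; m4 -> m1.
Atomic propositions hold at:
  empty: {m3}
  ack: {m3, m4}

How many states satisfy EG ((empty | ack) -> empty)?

4

Sat(empty | ack) = {m3, m4}
Sat((empty | ack) -> empty) = {m0, m1, m2, m3}
EG ((empty | ack) -> empty): greatest fixpoint, start Z0 = {m0, m1, m2, m3}, keep only states in Sat with some successor in Z. Already a fixed point.
Sat(EG ((empty | ack) -> empty)) = {m0, m1, m2, m3}
|Sat(EG ((empty | ack) -> empty))| = |{m0, m1, m2, m3}| = 4.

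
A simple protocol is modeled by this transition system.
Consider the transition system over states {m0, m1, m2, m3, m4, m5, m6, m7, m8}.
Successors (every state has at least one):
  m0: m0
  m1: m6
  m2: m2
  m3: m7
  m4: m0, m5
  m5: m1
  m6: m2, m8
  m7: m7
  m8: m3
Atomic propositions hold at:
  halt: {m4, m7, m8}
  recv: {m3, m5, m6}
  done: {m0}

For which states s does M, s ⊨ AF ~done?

Sat(~done) = {m1, m2, m3, m4, m5, m6, m7, m8}
AF ~done: least fixpoint, start Z0 = {m1, m2, m3, m4, m5, m6, m7, m8}, add states with every successor in Z. Already a fixed point.
Sat(AF ~done) = {m1, m2, m3, m4, m5, m6, m7, m8}

{m1, m2, m3, m4, m5, m6, m7, m8}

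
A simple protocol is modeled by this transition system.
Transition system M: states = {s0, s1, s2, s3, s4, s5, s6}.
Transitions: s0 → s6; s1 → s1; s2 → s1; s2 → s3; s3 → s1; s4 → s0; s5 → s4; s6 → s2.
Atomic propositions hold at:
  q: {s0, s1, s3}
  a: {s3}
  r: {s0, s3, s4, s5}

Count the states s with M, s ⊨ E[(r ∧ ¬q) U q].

Sat(¬q) = {s2, s4, s5, s6}
Sat(r ∧ ¬q) = {s4, s5}
E[(r ∧ ¬q) U q]: least fixpoint, start Z0 = Sat(q) = {s0, s1, s3}, add states in Sat(r ∧ ¬q) with some successor in Z. Z1 = {s0, s1, s3, s4}; Z2 = {s0, s1, s3, s4, s5}; fixed.
Sat(E[(r ∧ ¬q) U q]) = {s0, s1, s3, s4, s5}
|Sat(E[(r ∧ ¬q) U q])| = |{s0, s1, s3, s4, s5}| = 5.

5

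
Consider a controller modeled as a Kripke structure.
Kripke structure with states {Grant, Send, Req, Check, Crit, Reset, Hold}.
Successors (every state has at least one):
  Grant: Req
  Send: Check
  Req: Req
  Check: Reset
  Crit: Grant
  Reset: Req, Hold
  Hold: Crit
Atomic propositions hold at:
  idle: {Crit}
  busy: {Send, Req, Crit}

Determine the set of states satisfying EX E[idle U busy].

{Grant, Req, Reset, Hold}

E[idle U busy]: least fixpoint, start Z0 = Sat(busy) = {Send, Req, Crit}, add states in Sat(idle) with some successor in Z. Already a fixed point.
Sat(E[idle U busy]) = {Send, Req, Crit}
Sat(EX E[idle U busy]) = {s : some successor in {Send, Req, Crit}} = {Grant, Req, Reset, Hold}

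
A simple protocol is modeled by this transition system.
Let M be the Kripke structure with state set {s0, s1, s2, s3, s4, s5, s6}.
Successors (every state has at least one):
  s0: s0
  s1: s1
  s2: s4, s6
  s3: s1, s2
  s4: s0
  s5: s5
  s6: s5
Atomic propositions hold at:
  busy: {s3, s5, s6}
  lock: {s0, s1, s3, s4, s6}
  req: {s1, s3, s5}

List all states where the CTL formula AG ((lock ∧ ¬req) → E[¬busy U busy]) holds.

{s1, s5, s6}

Sat(¬req) = {s0, s2, s4, s6}
Sat(lock ∧ ¬req) = {s0, s4, s6}
Sat(¬busy) = {s0, s1, s2, s4}
E[¬busy U busy]: least fixpoint, start Z0 = Sat(busy) = {s3, s5, s6}, add states in Sat(¬busy) with some successor in Z. Z1 = {s2, s3, s5, s6}; fixed.
Sat(E[¬busy U busy]) = {s2, s3, s5, s6}
Sat((lock ∧ ¬req) → E[¬busy U busy]) = {s1, s2, s3, s5, s6}
AG ((lock ∧ ¬req) → E[¬busy U busy]): greatest fixpoint, start Z0 = {s1, s2, s3, s5, s6}, keep only states in Sat with every successor in Z. Z1 = {s1, s3, s5, s6}; Z2 = {s1, s5, s6}; fixed.
Sat(AG ((lock ∧ ¬req) → E[¬busy U busy])) = {s1, s5, s6}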